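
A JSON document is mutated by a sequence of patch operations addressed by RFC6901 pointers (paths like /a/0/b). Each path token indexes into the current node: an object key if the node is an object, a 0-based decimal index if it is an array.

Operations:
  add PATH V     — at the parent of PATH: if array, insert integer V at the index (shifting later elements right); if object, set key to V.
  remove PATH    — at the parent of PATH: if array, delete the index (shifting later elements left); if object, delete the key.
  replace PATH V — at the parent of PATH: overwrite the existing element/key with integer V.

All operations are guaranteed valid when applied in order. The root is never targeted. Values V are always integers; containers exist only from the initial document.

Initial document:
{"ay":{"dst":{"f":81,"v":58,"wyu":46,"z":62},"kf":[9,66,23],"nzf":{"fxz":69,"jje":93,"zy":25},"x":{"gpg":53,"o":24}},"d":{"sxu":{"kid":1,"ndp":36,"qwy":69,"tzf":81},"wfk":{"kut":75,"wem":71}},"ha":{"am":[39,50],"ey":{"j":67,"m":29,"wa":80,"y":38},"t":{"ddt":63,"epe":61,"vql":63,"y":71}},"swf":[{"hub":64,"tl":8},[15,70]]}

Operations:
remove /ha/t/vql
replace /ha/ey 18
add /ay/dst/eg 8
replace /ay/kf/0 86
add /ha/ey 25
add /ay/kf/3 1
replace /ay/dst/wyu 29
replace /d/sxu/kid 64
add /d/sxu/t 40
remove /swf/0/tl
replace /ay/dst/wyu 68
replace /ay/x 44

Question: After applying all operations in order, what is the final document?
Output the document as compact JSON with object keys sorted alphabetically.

Answer: {"ay":{"dst":{"eg":8,"f":81,"v":58,"wyu":68,"z":62},"kf":[86,66,23,1],"nzf":{"fxz":69,"jje":93,"zy":25},"x":44},"d":{"sxu":{"kid":64,"ndp":36,"qwy":69,"t":40,"tzf":81},"wfk":{"kut":75,"wem":71}},"ha":{"am":[39,50],"ey":25,"t":{"ddt":63,"epe":61,"y":71}},"swf":[{"hub":64},[15,70]]}

Derivation:
After op 1 (remove /ha/t/vql): {"ay":{"dst":{"f":81,"v":58,"wyu":46,"z":62},"kf":[9,66,23],"nzf":{"fxz":69,"jje":93,"zy":25},"x":{"gpg":53,"o":24}},"d":{"sxu":{"kid":1,"ndp":36,"qwy":69,"tzf":81},"wfk":{"kut":75,"wem":71}},"ha":{"am":[39,50],"ey":{"j":67,"m":29,"wa":80,"y":38},"t":{"ddt":63,"epe":61,"y":71}},"swf":[{"hub":64,"tl":8},[15,70]]}
After op 2 (replace /ha/ey 18): {"ay":{"dst":{"f":81,"v":58,"wyu":46,"z":62},"kf":[9,66,23],"nzf":{"fxz":69,"jje":93,"zy":25},"x":{"gpg":53,"o":24}},"d":{"sxu":{"kid":1,"ndp":36,"qwy":69,"tzf":81},"wfk":{"kut":75,"wem":71}},"ha":{"am":[39,50],"ey":18,"t":{"ddt":63,"epe":61,"y":71}},"swf":[{"hub":64,"tl":8},[15,70]]}
After op 3 (add /ay/dst/eg 8): {"ay":{"dst":{"eg":8,"f":81,"v":58,"wyu":46,"z":62},"kf":[9,66,23],"nzf":{"fxz":69,"jje":93,"zy":25},"x":{"gpg":53,"o":24}},"d":{"sxu":{"kid":1,"ndp":36,"qwy":69,"tzf":81},"wfk":{"kut":75,"wem":71}},"ha":{"am":[39,50],"ey":18,"t":{"ddt":63,"epe":61,"y":71}},"swf":[{"hub":64,"tl":8},[15,70]]}
After op 4 (replace /ay/kf/0 86): {"ay":{"dst":{"eg":8,"f":81,"v":58,"wyu":46,"z":62},"kf":[86,66,23],"nzf":{"fxz":69,"jje":93,"zy":25},"x":{"gpg":53,"o":24}},"d":{"sxu":{"kid":1,"ndp":36,"qwy":69,"tzf":81},"wfk":{"kut":75,"wem":71}},"ha":{"am":[39,50],"ey":18,"t":{"ddt":63,"epe":61,"y":71}},"swf":[{"hub":64,"tl":8},[15,70]]}
After op 5 (add /ha/ey 25): {"ay":{"dst":{"eg":8,"f":81,"v":58,"wyu":46,"z":62},"kf":[86,66,23],"nzf":{"fxz":69,"jje":93,"zy":25},"x":{"gpg":53,"o":24}},"d":{"sxu":{"kid":1,"ndp":36,"qwy":69,"tzf":81},"wfk":{"kut":75,"wem":71}},"ha":{"am":[39,50],"ey":25,"t":{"ddt":63,"epe":61,"y":71}},"swf":[{"hub":64,"tl":8},[15,70]]}
After op 6 (add /ay/kf/3 1): {"ay":{"dst":{"eg":8,"f":81,"v":58,"wyu":46,"z":62},"kf":[86,66,23,1],"nzf":{"fxz":69,"jje":93,"zy":25},"x":{"gpg":53,"o":24}},"d":{"sxu":{"kid":1,"ndp":36,"qwy":69,"tzf":81},"wfk":{"kut":75,"wem":71}},"ha":{"am":[39,50],"ey":25,"t":{"ddt":63,"epe":61,"y":71}},"swf":[{"hub":64,"tl":8},[15,70]]}
After op 7 (replace /ay/dst/wyu 29): {"ay":{"dst":{"eg":8,"f":81,"v":58,"wyu":29,"z":62},"kf":[86,66,23,1],"nzf":{"fxz":69,"jje":93,"zy":25},"x":{"gpg":53,"o":24}},"d":{"sxu":{"kid":1,"ndp":36,"qwy":69,"tzf":81},"wfk":{"kut":75,"wem":71}},"ha":{"am":[39,50],"ey":25,"t":{"ddt":63,"epe":61,"y":71}},"swf":[{"hub":64,"tl":8},[15,70]]}
After op 8 (replace /d/sxu/kid 64): {"ay":{"dst":{"eg":8,"f":81,"v":58,"wyu":29,"z":62},"kf":[86,66,23,1],"nzf":{"fxz":69,"jje":93,"zy":25},"x":{"gpg":53,"o":24}},"d":{"sxu":{"kid":64,"ndp":36,"qwy":69,"tzf":81},"wfk":{"kut":75,"wem":71}},"ha":{"am":[39,50],"ey":25,"t":{"ddt":63,"epe":61,"y":71}},"swf":[{"hub":64,"tl":8},[15,70]]}
After op 9 (add /d/sxu/t 40): {"ay":{"dst":{"eg":8,"f":81,"v":58,"wyu":29,"z":62},"kf":[86,66,23,1],"nzf":{"fxz":69,"jje":93,"zy":25},"x":{"gpg":53,"o":24}},"d":{"sxu":{"kid":64,"ndp":36,"qwy":69,"t":40,"tzf":81},"wfk":{"kut":75,"wem":71}},"ha":{"am":[39,50],"ey":25,"t":{"ddt":63,"epe":61,"y":71}},"swf":[{"hub":64,"tl":8},[15,70]]}
After op 10 (remove /swf/0/tl): {"ay":{"dst":{"eg":8,"f":81,"v":58,"wyu":29,"z":62},"kf":[86,66,23,1],"nzf":{"fxz":69,"jje":93,"zy":25},"x":{"gpg":53,"o":24}},"d":{"sxu":{"kid":64,"ndp":36,"qwy":69,"t":40,"tzf":81},"wfk":{"kut":75,"wem":71}},"ha":{"am":[39,50],"ey":25,"t":{"ddt":63,"epe":61,"y":71}},"swf":[{"hub":64},[15,70]]}
After op 11 (replace /ay/dst/wyu 68): {"ay":{"dst":{"eg":8,"f":81,"v":58,"wyu":68,"z":62},"kf":[86,66,23,1],"nzf":{"fxz":69,"jje":93,"zy":25},"x":{"gpg":53,"o":24}},"d":{"sxu":{"kid":64,"ndp":36,"qwy":69,"t":40,"tzf":81},"wfk":{"kut":75,"wem":71}},"ha":{"am":[39,50],"ey":25,"t":{"ddt":63,"epe":61,"y":71}},"swf":[{"hub":64},[15,70]]}
After op 12 (replace /ay/x 44): {"ay":{"dst":{"eg":8,"f":81,"v":58,"wyu":68,"z":62},"kf":[86,66,23,1],"nzf":{"fxz":69,"jje":93,"zy":25},"x":44},"d":{"sxu":{"kid":64,"ndp":36,"qwy":69,"t":40,"tzf":81},"wfk":{"kut":75,"wem":71}},"ha":{"am":[39,50],"ey":25,"t":{"ddt":63,"epe":61,"y":71}},"swf":[{"hub":64},[15,70]]}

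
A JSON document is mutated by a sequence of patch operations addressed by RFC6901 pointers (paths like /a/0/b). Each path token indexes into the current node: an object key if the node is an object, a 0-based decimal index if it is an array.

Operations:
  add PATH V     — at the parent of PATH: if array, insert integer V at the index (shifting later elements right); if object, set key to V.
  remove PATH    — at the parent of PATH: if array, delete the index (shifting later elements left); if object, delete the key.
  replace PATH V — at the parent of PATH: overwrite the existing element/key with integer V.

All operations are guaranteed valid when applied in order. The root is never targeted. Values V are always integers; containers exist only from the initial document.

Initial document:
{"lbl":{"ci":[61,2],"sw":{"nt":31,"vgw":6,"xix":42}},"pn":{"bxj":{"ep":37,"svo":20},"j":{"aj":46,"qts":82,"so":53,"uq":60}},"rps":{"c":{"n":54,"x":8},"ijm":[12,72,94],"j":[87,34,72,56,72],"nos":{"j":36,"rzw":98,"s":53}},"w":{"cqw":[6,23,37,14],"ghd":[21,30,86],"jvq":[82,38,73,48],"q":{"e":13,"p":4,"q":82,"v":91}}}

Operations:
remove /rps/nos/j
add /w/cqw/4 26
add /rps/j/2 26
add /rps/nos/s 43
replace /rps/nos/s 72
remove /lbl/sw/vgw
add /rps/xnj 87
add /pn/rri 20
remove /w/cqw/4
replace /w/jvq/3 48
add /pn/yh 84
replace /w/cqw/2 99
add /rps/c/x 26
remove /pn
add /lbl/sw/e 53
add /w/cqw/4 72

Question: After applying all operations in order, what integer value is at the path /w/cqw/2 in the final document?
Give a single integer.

After op 1 (remove /rps/nos/j): {"lbl":{"ci":[61,2],"sw":{"nt":31,"vgw":6,"xix":42}},"pn":{"bxj":{"ep":37,"svo":20},"j":{"aj":46,"qts":82,"so":53,"uq":60}},"rps":{"c":{"n":54,"x":8},"ijm":[12,72,94],"j":[87,34,72,56,72],"nos":{"rzw":98,"s":53}},"w":{"cqw":[6,23,37,14],"ghd":[21,30,86],"jvq":[82,38,73,48],"q":{"e":13,"p":4,"q":82,"v":91}}}
After op 2 (add /w/cqw/4 26): {"lbl":{"ci":[61,2],"sw":{"nt":31,"vgw":6,"xix":42}},"pn":{"bxj":{"ep":37,"svo":20},"j":{"aj":46,"qts":82,"so":53,"uq":60}},"rps":{"c":{"n":54,"x":8},"ijm":[12,72,94],"j":[87,34,72,56,72],"nos":{"rzw":98,"s":53}},"w":{"cqw":[6,23,37,14,26],"ghd":[21,30,86],"jvq":[82,38,73,48],"q":{"e":13,"p":4,"q":82,"v":91}}}
After op 3 (add /rps/j/2 26): {"lbl":{"ci":[61,2],"sw":{"nt":31,"vgw":6,"xix":42}},"pn":{"bxj":{"ep":37,"svo":20},"j":{"aj":46,"qts":82,"so":53,"uq":60}},"rps":{"c":{"n":54,"x":8},"ijm":[12,72,94],"j":[87,34,26,72,56,72],"nos":{"rzw":98,"s":53}},"w":{"cqw":[6,23,37,14,26],"ghd":[21,30,86],"jvq":[82,38,73,48],"q":{"e":13,"p":4,"q":82,"v":91}}}
After op 4 (add /rps/nos/s 43): {"lbl":{"ci":[61,2],"sw":{"nt":31,"vgw":6,"xix":42}},"pn":{"bxj":{"ep":37,"svo":20},"j":{"aj":46,"qts":82,"so":53,"uq":60}},"rps":{"c":{"n":54,"x":8},"ijm":[12,72,94],"j":[87,34,26,72,56,72],"nos":{"rzw":98,"s":43}},"w":{"cqw":[6,23,37,14,26],"ghd":[21,30,86],"jvq":[82,38,73,48],"q":{"e":13,"p":4,"q":82,"v":91}}}
After op 5 (replace /rps/nos/s 72): {"lbl":{"ci":[61,2],"sw":{"nt":31,"vgw":6,"xix":42}},"pn":{"bxj":{"ep":37,"svo":20},"j":{"aj":46,"qts":82,"so":53,"uq":60}},"rps":{"c":{"n":54,"x":8},"ijm":[12,72,94],"j":[87,34,26,72,56,72],"nos":{"rzw":98,"s":72}},"w":{"cqw":[6,23,37,14,26],"ghd":[21,30,86],"jvq":[82,38,73,48],"q":{"e":13,"p":4,"q":82,"v":91}}}
After op 6 (remove /lbl/sw/vgw): {"lbl":{"ci":[61,2],"sw":{"nt":31,"xix":42}},"pn":{"bxj":{"ep":37,"svo":20},"j":{"aj":46,"qts":82,"so":53,"uq":60}},"rps":{"c":{"n":54,"x":8},"ijm":[12,72,94],"j":[87,34,26,72,56,72],"nos":{"rzw":98,"s":72}},"w":{"cqw":[6,23,37,14,26],"ghd":[21,30,86],"jvq":[82,38,73,48],"q":{"e":13,"p":4,"q":82,"v":91}}}
After op 7 (add /rps/xnj 87): {"lbl":{"ci":[61,2],"sw":{"nt":31,"xix":42}},"pn":{"bxj":{"ep":37,"svo":20},"j":{"aj":46,"qts":82,"so":53,"uq":60}},"rps":{"c":{"n":54,"x":8},"ijm":[12,72,94],"j":[87,34,26,72,56,72],"nos":{"rzw":98,"s":72},"xnj":87},"w":{"cqw":[6,23,37,14,26],"ghd":[21,30,86],"jvq":[82,38,73,48],"q":{"e":13,"p":4,"q":82,"v":91}}}
After op 8 (add /pn/rri 20): {"lbl":{"ci":[61,2],"sw":{"nt":31,"xix":42}},"pn":{"bxj":{"ep":37,"svo":20},"j":{"aj":46,"qts":82,"so":53,"uq":60},"rri":20},"rps":{"c":{"n":54,"x":8},"ijm":[12,72,94],"j":[87,34,26,72,56,72],"nos":{"rzw":98,"s":72},"xnj":87},"w":{"cqw":[6,23,37,14,26],"ghd":[21,30,86],"jvq":[82,38,73,48],"q":{"e":13,"p":4,"q":82,"v":91}}}
After op 9 (remove /w/cqw/4): {"lbl":{"ci":[61,2],"sw":{"nt":31,"xix":42}},"pn":{"bxj":{"ep":37,"svo":20},"j":{"aj":46,"qts":82,"so":53,"uq":60},"rri":20},"rps":{"c":{"n":54,"x":8},"ijm":[12,72,94],"j":[87,34,26,72,56,72],"nos":{"rzw":98,"s":72},"xnj":87},"w":{"cqw":[6,23,37,14],"ghd":[21,30,86],"jvq":[82,38,73,48],"q":{"e":13,"p":4,"q":82,"v":91}}}
After op 10 (replace /w/jvq/3 48): {"lbl":{"ci":[61,2],"sw":{"nt":31,"xix":42}},"pn":{"bxj":{"ep":37,"svo":20},"j":{"aj":46,"qts":82,"so":53,"uq":60},"rri":20},"rps":{"c":{"n":54,"x":8},"ijm":[12,72,94],"j":[87,34,26,72,56,72],"nos":{"rzw":98,"s":72},"xnj":87},"w":{"cqw":[6,23,37,14],"ghd":[21,30,86],"jvq":[82,38,73,48],"q":{"e":13,"p":4,"q":82,"v":91}}}
After op 11 (add /pn/yh 84): {"lbl":{"ci":[61,2],"sw":{"nt":31,"xix":42}},"pn":{"bxj":{"ep":37,"svo":20},"j":{"aj":46,"qts":82,"so":53,"uq":60},"rri":20,"yh":84},"rps":{"c":{"n":54,"x":8},"ijm":[12,72,94],"j":[87,34,26,72,56,72],"nos":{"rzw":98,"s":72},"xnj":87},"w":{"cqw":[6,23,37,14],"ghd":[21,30,86],"jvq":[82,38,73,48],"q":{"e":13,"p":4,"q":82,"v":91}}}
After op 12 (replace /w/cqw/2 99): {"lbl":{"ci":[61,2],"sw":{"nt":31,"xix":42}},"pn":{"bxj":{"ep":37,"svo":20},"j":{"aj":46,"qts":82,"so":53,"uq":60},"rri":20,"yh":84},"rps":{"c":{"n":54,"x":8},"ijm":[12,72,94],"j":[87,34,26,72,56,72],"nos":{"rzw":98,"s":72},"xnj":87},"w":{"cqw":[6,23,99,14],"ghd":[21,30,86],"jvq":[82,38,73,48],"q":{"e":13,"p":4,"q":82,"v":91}}}
After op 13 (add /rps/c/x 26): {"lbl":{"ci":[61,2],"sw":{"nt":31,"xix":42}},"pn":{"bxj":{"ep":37,"svo":20},"j":{"aj":46,"qts":82,"so":53,"uq":60},"rri":20,"yh":84},"rps":{"c":{"n":54,"x":26},"ijm":[12,72,94],"j":[87,34,26,72,56,72],"nos":{"rzw":98,"s":72},"xnj":87},"w":{"cqw":[6,23,99,14],"ghd":[21,30,86],"jvq":[82,38,73,48],"q":{"e":13,"p":4,"q":82,"v":91}}}
After op 14 (remove /pn): {"lbl":{"ci":[61,2],"sw":{"nt":31,"xix":42}},"rps":{"c":{"n":54,"x":26},"ijm":[12,72,94],"j":[87,34,26,72,56,72],"nos":{"rzw":98,"s":72},"xnj":87},"w":{"cqw":[6,23,99,14],"ghd":[21,30,86],"jvq":[82,38,73,48],"q":{"e":13,"p":4,"q":82,"v":91}}}
After op 15 (add /lbl/sw/e 53): {"lbl":{"ci":[61,2],"sw":{"e":53,"nt":31,"xix":42}},"rps":{"c":{"n":54,"x":26},"ijm":[12,72,94],"j":[87,34,26,72,56,72],"nos":{"rzw":98,"s":72},"xnj":87},"w":{"cqw":[6,23,99,14],"ghd":[21,30,86],"jvq":[82,38,73,48],"q":{"e":13,"p":4,"q":82,"v":91}}}
After op 16 (add /w/cqw/4 72): {"lbl":{"ci":[61,2],"sw":{"e":53,"nt":31,"xix":42}},"rps":{"c":{"n":54,"x":26},"ijm":[12,72,94],"j":[87,34,26,72,56,72],"nos":{"rzw":98,"s":72},"xnj":87},"w":{"cqw":[6,23,99,14,72],"ghd":[21,30,86],"jvq":[82,38,73,48],"q":{"e":13,"p":4,"q":82,"v":91}}}
Value at /w/cqw/2: 99

Answer: 99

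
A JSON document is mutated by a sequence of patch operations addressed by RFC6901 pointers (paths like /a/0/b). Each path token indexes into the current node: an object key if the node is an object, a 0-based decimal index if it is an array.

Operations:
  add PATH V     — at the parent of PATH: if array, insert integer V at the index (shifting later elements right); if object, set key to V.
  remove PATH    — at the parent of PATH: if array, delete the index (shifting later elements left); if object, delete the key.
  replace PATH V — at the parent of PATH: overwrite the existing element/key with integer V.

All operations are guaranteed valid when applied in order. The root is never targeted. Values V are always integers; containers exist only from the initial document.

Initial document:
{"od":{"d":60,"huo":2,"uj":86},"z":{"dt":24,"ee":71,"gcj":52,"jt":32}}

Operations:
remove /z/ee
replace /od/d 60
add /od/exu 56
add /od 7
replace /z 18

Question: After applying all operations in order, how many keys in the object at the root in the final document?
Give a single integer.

After op 1 (remove /z/ee): {"od":{"d":60,"huo":2,"uj":86},"z":{"dt":24,"gcj":52,"jt":32}}
After op 2 (replace /od/d 60): {"od":{"d":60,"huo":2,"uj":86},"z":{"dt":24,"gcj":52,"jt":32}}
After op 3 (add /od/exu 56): {"od":{"d":60,"exu":56,"huo":2,"uj":86},"z":{"dt":24,"gcj":52,"jt":32}}
After op 4 (add /od 7): {"od":7,"z":{"dt":24,"gcj":52,"jt":32}}
After op 5 (replace /z 18): {"od":7,"z":18}
Size at the root: 2

Answer: 2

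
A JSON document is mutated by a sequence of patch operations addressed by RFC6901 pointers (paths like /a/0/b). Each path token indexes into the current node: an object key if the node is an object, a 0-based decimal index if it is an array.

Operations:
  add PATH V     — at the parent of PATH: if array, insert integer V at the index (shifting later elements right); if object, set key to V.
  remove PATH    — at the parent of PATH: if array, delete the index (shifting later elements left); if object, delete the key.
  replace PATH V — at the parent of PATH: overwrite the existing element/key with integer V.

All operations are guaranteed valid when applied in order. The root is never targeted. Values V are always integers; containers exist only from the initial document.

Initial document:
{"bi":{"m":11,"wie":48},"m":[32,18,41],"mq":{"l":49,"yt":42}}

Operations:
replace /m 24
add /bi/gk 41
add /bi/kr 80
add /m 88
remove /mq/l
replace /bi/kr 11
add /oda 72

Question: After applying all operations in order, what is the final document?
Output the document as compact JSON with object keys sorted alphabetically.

Answer: {"bi":{"gk":41,"kr":11,"m":11,"wie":48},"m":88,"mq":{"yt":42},"oda":72}

Derivation:
After op 1 (replace /m 24): {"bi":{"m":11,"wie":48},"m":24,"mq":{"l":49,"yt":42}}
After op 2 (add /bi/gk 41): {"bi":{"gk":41,"m":11,"wie":48},"m":24,"mq":{"l":49,"yt":42}}
After op 3 (add /bi/kr 80): {"bi":{"gk":41,"kr":80,"m":11,"wie":48},"m":24,"mq":{"l":49,"yt":42}}
After op 4 (add /m 88): {"bi":{"gk":41,"kr":80,"m":11,"wie":48},"m":88,"mq":{"l":49,"yt":42}}
After op 5 (remove /mq/l): {"bi":{"gk":41,"kr":80,"m":11,"wie":48},"m":88,"mq":{"yt":42}}
After op 6 (replace /bi/kr 11): {"bi":{"gk":41,"kr":11,"m":11,"wie":48},"m":88,"mq":{"yt":42}}
After op 7 (add /oda 72): {"bi":{"gk":41,"kr":11,"m":11,"wie":48},"m":88,"mq":{"yt":42},"oda":72}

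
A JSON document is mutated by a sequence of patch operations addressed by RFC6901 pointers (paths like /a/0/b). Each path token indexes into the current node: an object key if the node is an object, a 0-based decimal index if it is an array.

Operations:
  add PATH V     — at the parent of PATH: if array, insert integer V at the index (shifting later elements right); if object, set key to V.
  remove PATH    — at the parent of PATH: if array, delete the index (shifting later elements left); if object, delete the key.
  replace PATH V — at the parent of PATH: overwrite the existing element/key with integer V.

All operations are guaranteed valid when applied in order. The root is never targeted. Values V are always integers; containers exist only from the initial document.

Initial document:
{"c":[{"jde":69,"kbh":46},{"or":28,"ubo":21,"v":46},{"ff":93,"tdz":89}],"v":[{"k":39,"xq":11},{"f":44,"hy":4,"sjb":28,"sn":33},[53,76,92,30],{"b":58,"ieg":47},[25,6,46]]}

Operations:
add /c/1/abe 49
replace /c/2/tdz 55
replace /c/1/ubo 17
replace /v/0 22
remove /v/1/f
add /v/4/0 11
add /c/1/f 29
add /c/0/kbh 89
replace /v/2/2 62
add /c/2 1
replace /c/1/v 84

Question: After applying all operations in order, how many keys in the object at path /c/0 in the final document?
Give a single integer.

Answer: 2

Derivation:
After op 1 (add /c/1/abe 49): {"c":[{"jde":69,"kbh":46},{"abe":49,"or":28,"ubo":21,"v":46},{"ff":93,"tdz":89}],"v":[{"k":39,"xq":11},{"f":44,"hy":4,"sjb":28,"sn":33},[53,76,92,30],{"b":58,"ieg":47},[25,6,46]]}
After op 2 (replace /c/2/tdz 55): {"c":[{"jde":69,"kbh":46},{"abe":49,"or":28,"ubo":21,"v":46},{"ff":93,"tdz":55}],"v":[{"k":39,"xq":11},{"f":44,"hy":4,"sjb":28,"sn":33},[53,76,92,30],{"b":58,"ieg":47},[25,6,46]]}
After op 3 (replace /c/1/ubo 17): {"c":[{"jde":69,"kbh":46},{"abe":49,"or":28,"ubo":17,"v":46},{"ff":93,"tdz":55}],"v":[{"k":39,"xq":11},{"f":44,"hy":4,"sjb":28,"sn":33},[53,76,92,30],{"b":58,"ieg":47},[25,6,46]]}
After op 4 (replace /v/0 22): {"c":[{"jde":69,"kbh":46},{"abe":49,"or":28,"ubo":17,"v":46},{"ff":93,"tdz":55}],"v":[22,{"f":44,"hy":4,"sjb":28,"sn":33},[53,76,92,30],{"b":58,"ieg":47},[25,6,46]]}
After op 5 (remove /v/1/f): {"c":[{"jde":69,"kbh":46},{"abe":49,"or":28,"ubo":17,"v":46},{"ff":93,"tdz":55}],"v":[22,{"hy":4,"sjb":28,"sn":33},[53,76,92,30],{"b":58,"ieg":47},[25,6,46]]}
After op 6 (add /v/4/0 11): {"c":[{"jde":69,"kbh":46},{"abe":49,"or":28,"ubo":17,"v":46},{"ff":93,"tdz":55}],"v":[22,{"hy":4,"sjb":28,"sn":33},[53,76,92,30],{"b":58,"ieg":47},[11,25,6,46]]}
After op 7 (add /c/1/f 29): {"c":[{"jde":69,"kbh":46},{"abe":49,"f":29,"or":28,"ubo":17,"v":46},{"ff":93,"tdz":55}],"v":[22,{"hy":4,"sjb":28,"sn":33},[53,76,92,30],{"b":58,"ieg":47},[11,25,6,46]]}
After op 8 (add /c/0/kbh 89): {"c":[{"jde":69,"kbh":89},{"abe":49,"f":29,"or":28,"ubo":17,"v":46},{"ff":93,"tdz":55}],"v":[22,{"hy":4,"sjb":28,"sn":33},[53,76,92,30],{"b":58,"ieg":47},[11,25,6,46]]}
After op 9 (replace /v/2/2 62): {"c":[{"jde":69,"kbh":89},{"abe":49,"f":29,"or":28,"ubo":17,"v":46},{"ff":93,"tdz":55}],"v":[22,{"hy":4,"sjb":28,"sn":33},[53,76,62,30],{"b":58,"ieg":47},[11,25,6,46]]}
After op 10 (add /c/2 1): {"c":[{"jde":69,"kbh":89},{"abe":49,"f":29,"or":28,"ubo":17,"v":46},1,{"ff":93,"tdz":55}],"v":[22,{"hy":4,"sjb":28,"sn":33},[53,76,62,30],{"b":58,"ieg":47},[11,25,6,46]]}
After op 11 (replace /c/1/v 84): {"c":[{"jde":69,"kbh":89},{"abe":49,"f":29,"or":28,"ubo":17,"v":84},1,{"ff":93,"tdz":55}],"v":[22,{"hy":4,"sjb":28,"sn":33},[53,76,62,30],{"b":58,"ieg":47},[11,25,6,46]]}
Size at path /c/0: 2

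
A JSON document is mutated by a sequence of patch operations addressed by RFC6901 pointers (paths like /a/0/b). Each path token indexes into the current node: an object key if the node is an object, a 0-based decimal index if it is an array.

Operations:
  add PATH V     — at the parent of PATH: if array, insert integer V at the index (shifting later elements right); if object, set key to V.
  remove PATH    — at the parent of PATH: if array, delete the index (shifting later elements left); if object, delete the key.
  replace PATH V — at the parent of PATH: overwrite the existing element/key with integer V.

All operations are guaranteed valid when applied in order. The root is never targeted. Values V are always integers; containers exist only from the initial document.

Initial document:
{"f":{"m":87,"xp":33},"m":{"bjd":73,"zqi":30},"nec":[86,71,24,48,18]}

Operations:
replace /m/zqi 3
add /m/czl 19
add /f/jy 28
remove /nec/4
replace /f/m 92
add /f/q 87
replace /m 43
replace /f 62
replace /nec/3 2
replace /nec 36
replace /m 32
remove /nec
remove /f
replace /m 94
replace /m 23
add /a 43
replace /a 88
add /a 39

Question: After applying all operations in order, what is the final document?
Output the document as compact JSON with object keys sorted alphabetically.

Answer: {"a":39,"m":23}

Derivation:
After op 1 (replace /m/zqi 3): {"f":{"m":87,"xp":33},"m":{"bjd":73,"zqi":3},"nec":[86,71,24,48,18]}
After op 2 (add /m/czl 19): {"f":{"m":87,"xp":33},"m":{"bjd":73,"czl":19,"zqi":3},"nec":[86,71,24,48,18]}
After op 3 (add /f/jy 28): {"f":{"jy":28,"m":87,"xp":33},"m":{"bjd":73,"czl":19,"zqi":3},"nec":[86,71,24,48,18]}
After op 4 (remove /nec/4): {"f":{"jy":28,"m":87,"xp":33},"m":{"bjd":73,"czl":19,"zqi":3},"nec":[86,71,24,48]}
After op 5 (replace /f/m 92): {"f":{"jy":28,"m":92,"xp":33},"m":{"bjd":73,"czl":19,"zqi":3},"nec":[86,71,24,48]}
After op 6 (add /f/q 87): {"f":{"jy":28,"m":92,"q":87,"xp":33},"m":{"bjd":73,"czl":19,"zqi":3},"nec":[86,71,24,48]}
After op 7 (replace /m 43): {"f":{"jy":28,"m":92,"q":87,"xp":33},"m":43,"nec":[86,71,24,48]}
After op 8 (replace /f 62): {"f":62,"m":43,"nec":[86,71,24,48]}
After op 9 (replace /nec/3 2): {"f":62,"m":43,"nec":[86,71,24,2]}
After op 10 (replace /nec 36): {"f":62,"m":43,"nec":36}
After op 11 (replace /m 32): {"f":62,"m":32,"nec":36}
After op 12 (remove /nec): {"f":62,"m":32}
After op 13 (remove /f): {"m":32}
After op 14 (replace /m 94): {"m":94}
After op 15 (replace /m 23): {"m":23}
After op 16 (add /a 43): {"a":43,"m":23}
After op 17 (replace /a 88): {"a":88,"m":23}
After op 18 (add /a 39): {"a":39,"m":23}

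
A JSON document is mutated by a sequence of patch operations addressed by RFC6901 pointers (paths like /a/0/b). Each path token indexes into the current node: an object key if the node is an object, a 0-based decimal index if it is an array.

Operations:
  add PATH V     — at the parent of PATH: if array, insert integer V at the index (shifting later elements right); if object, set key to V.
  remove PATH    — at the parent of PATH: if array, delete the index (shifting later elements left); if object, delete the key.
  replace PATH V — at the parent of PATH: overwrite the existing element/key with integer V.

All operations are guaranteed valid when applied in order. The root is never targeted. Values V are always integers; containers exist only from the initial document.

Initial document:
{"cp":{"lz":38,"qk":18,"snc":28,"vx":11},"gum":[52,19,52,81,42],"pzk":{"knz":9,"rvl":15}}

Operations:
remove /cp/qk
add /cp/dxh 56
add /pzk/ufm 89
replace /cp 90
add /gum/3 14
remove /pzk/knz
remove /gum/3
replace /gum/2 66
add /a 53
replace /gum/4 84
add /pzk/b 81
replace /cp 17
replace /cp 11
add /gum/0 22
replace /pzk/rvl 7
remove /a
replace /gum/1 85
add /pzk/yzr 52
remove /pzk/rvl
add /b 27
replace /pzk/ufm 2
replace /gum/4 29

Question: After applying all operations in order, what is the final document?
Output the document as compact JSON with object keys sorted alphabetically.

After op 1 (remove /cp/qk): {"cp":{"lz":38,"snc":28,"vx":11},"gum":[52,19,52,81,42],"pzk":{"knz":9,"rvl":15}}
After op 2 (add /cp/dxh 56): {"cp":{"dxh":56,"lz":38,"snc":28,"vx":11},"gum":[52,19,52,81,42],"pzk":{"knz":9,"rvl":15}}
After op 3 (add /pzk/ufm 89): {"cp":{"dxh":56,"lz":38,"snc":28,"vx":11},"gum":[52,19,52,81,42],"pzk":{"knz":9,"rvl":15,"ufm":89}}
After op 4 (replace /cp 90): {"cp":90,"gum":[52,19,52,81,42],"pzk":{"knz":9,"rvl":15,"ufm":89}}
After op 5 (add /gum/3 14): {"cp":90,"gum":[52,19,52,14,81,42],"pzk":{"knz":9,"rvl":15,"ufm":89}}
After op 6 (remove /pzk/knz): {"cp":90,"gum":[52,19,52,14,81,42],"pzk":{"rvl":15,"ufm":89}}
After op 7 (remove /gum/3): {"cp":90,"gum":[52,19,52,81,42],"pzk":{"rvl":15,"ufm":89}}
After op 8 (replace /gum/2 66): {"cp":90,"gum":[52,19,66,81,42],"pzk":{"rvl":15,"ufm":89}}
After op 9 (add /a 53): {"a":53,"cp":90,"gum":[52,19,66,81,42],"pzk":{"rvl":15,"ufm":89}}
After op 10 (replace /gum/4 84): {"a":53,"cp":90,"gum":[52,19,66,81,84],"pzk":{"rvl":15,"ufm":89}}
After op 11 (add /pzk/b 81): {"a":53,"cp":90,"gum":[52,19,66,81,84],"pzk":{"b":81,"rvl":15,"ufm":89}}
After op 12 (replace /cp 17): {"a":53,"cp":17,"gum":[52,19,66,81,84],"pzk":{"b":81,"rvl":15,"ufm":89}}
After op 13 (replace /cp 11): {"a":53,"cp":11,"gum":[52,19,66,81,84],"pzk":{"b":81,"rvl":15,"ufm":89}}
After op 14 (add /gum/0 22): {"a":53,"cp":11,"gum":[22,52,19,66,81,84],"pzk":{"b":81,"rvl":15,"ufm":89}}
After op 15 (replace /pzk/rvl 7): {"a":53,"cp":11,"gum":[22,52,19,66,81,84],"pzk":{"b":81,"rvl":7,"ufm":89}}
After op 16 (remove /a): {"cp":11,"gum":[22,52,19,66,81,84],"pzk":{"b":81,"rvl":7,"ufm":89}}
After op 17 (replace /gum/1 85): {"cp":11,"gum":[22,85,19,66,81,84],"pzk":{"b":81,"rvl":7,"ufm":89}}
After op 18 (add /pzk/yzr 52): {"cp":11,"gum":[22,85,19,66,81,84],"pzk":{"b":81,"rvl":7,"ufm":89,"yzr":52}}
After op 19 (remove /pzk/rvl): {"cp":11,"gum":[22,85,19,66,81,84],"pzk":{"b":81,"ufm":89,"yzr":52}}
After op 20 (add /b 27): {"b":27,"cp":11,"gum":[22,85,19,66,81,84],"pzk":{"b":81,"ufm":89,"yzr":52}}
After op 21 (replace /pzk/ufm 2): {"b":27,"cp":11,"gum":[22,85,19,66,81,84],"pzk":{"b":81,"ufm":2,"yzr":52}}
After op 22 (replace /gum/4 29): {"b":27,"cp":11,"gum":[22,85,19,66,29,84],"pzk":{"b":81,"ufm":2,"yzr":52}}

Answer: {"b":27,"cp":11,"gum":[22,85,19,66,29,84],"pzk":{"b":81,"ufm":2,"yzr":52}}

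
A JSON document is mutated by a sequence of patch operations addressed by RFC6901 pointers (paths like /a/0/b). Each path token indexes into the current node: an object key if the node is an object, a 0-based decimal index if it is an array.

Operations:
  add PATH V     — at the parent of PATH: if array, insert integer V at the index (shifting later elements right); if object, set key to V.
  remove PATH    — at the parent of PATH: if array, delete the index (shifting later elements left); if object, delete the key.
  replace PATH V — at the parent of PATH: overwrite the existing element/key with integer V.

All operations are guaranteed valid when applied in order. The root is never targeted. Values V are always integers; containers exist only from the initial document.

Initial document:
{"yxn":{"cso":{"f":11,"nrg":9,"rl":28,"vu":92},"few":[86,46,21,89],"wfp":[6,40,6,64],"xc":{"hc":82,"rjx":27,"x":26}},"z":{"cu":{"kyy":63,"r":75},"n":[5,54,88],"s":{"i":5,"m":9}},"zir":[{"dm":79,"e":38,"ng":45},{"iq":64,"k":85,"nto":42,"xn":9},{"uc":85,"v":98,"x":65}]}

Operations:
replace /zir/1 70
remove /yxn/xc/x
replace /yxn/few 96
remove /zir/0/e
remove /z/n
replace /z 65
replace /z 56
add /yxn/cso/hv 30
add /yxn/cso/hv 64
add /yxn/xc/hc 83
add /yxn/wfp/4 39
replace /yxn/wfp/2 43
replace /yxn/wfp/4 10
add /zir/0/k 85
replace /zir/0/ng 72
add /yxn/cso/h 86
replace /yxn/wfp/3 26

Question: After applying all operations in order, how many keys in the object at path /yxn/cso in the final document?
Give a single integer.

Answer: 6

Derivation:
After op 1 (replace /zir/1 70): {"yxn":{"cso":{"f":11,"nrg":9,"rl":28,"vu":92},"few":[86,46,21,89],"wfp":[6,40,6,64],"xc":{"hc":82,"rjx":27,"x":26}},"z":{"cu":{"kyy":63,"r":75},"n":[5,54,88],"s":{"i":5,"m":9}},"zir":[{"dm":79,"e":38,"ng":45},70,{"uc":85,"v":98,"x":65}]}
After op 2 (remove /yxn/xc/x): {"yxn":{"cso":{"f":11,"nrg":9,"rl":28,"vu":92},"few":[86,46,21,89],"wfp":[6,40,6,64],"xc":{"hc":82,"rjx":27}},"z":{"cu":{"kyy":63,"r":75},"n":[5,54,88],"s":{"i":5,"m":9}},"zir":[{"dm":79,"e":38,"ng":45},70,{"uc":85,"v":98,"x":65}]}
After op 3 (replace /yxn/few 96): {"yxn":{"cso":{"f":11,"nrg":9,"rl":28,"vu":92},"few":96,"wfp":[6,40,6,64],"xc":{"hc":82,"rjx":27}},"z":{"cu":{"kyy":63,"r":75},"n":[5,54,88],"s":{"i":5,"m":9}},"zir":[{"dm":79,"e":38,"ng":45},70,{"uc":85,"v":98,"x":65}]}
After op 4 (remove /zir/0/e): {"yxn":{"cso":{"f":11,"nrg":9,"rl":28,"vu":92},"few":96,"wfp":[6,40,6,64],"xc":{"hc":82,"rjx":27}},"z":{"cu":{"kyy":63,"r":75},"n":[5,54,88],"s":{"i":5,"m":9}},"zir":[{"dm":79,"ng":45},70,{"uc":85,"v":98,"x":65}]}
After op 5 (remove /z/n): {"yxn":{"cso":{"f":11,"nrg":9,"rl":28,"vu":92},"few":96,"wfp":[6,40,6,64],"xc":{"hc":82,"rjx":27}},"z":{"cu":{"kyy":63,"r":75},"s":{"i":5,"m":9}},"zir":[{"dm":79,"ng":45},70,{"uc":85,"v":98,"x":65}]}
After op 6 (replace /z 65): {"yxn":{"cso":{"f":11,"nrg":9,"rl":28,"vu":92},"few":96,"wfp":[6,40,6,64],"xc":{"hc":82,"rjx":27}},"z":65,"zir":[{"dm":79,"ng":45},70,{"uc":85,"v":98,"x":65}]}
After op 7 (replace /z 56): {"yxn":{"cso":{"f":11,"nrg":9,"rl":28,"vu":92},"few":96,"wfp":[6,40,6,64],"xc":{"hc":82,"rjx":27}},"z":56,"zir":[{"dm":79,"ng":45},70,{"uc":85,"v":98,"x":65}]}
After op 8 (add /yxn/cso/hv 30): {"yxn":{"cso":{"f":11,"hv":30,"nrg":9,"rl":28,"vu":92},"few":96,"wfp":[6,40,6,64],"xc":{"hc":82,"rjx":27}},"z":56,"zir":[{"dm":79,"ng":45},70,{"uc":85,"v":98,"x":65}]}
After op 9 (add /yxn/cso/hv 64): {"yxn":{"cso":{"f":11,"hv":64,"nrg":9,"rl":28,"vu":92},"few":96,"wfp":[6,40,6,64],"xc":{"hc":82,"rjx":27}},"z":56,"zir":[{"dm":79,"ng":45},70,{"uc":85,"v":98,"x":65}]}
After op 10 (add /yxn/xc/hc 83): {"yxn":{"cso":{"f":11,"hv":64,"nrg":9,"rl":28,"vu":92},"few":96,"wfp":[6,40,6,64],"xc":{"hc":83,"rjx":27}},"z":56,"zir":[{"dm":79,"ng":45},70,{"uc":85,"v":98,"x":65}]}
After op 11 (add /yxn/wfp/4 39): {"yxn":{"cso":{"f":11,"hv":64,"nrg":9,"rl":28,"vu":92},"few":96,"wfp":[6,40,6,64,39],"xc":{"hc":83,"rjx":27}},"z":56,"zir":[{"dm":79,"ng":45},70,{"uc":85,"v":98,"x":65}]}
After op 12 (replace /yxn/wfp/2 43): {"yxn":{"cso":{"f":11,"hv":64,"nrg":9,"rl":28,"vu":92},"few":96,"wfp":[6,40,43,64,39],"xc":{"hc":83,"rjx":27}},"z":56,"zir":[{"dm":79,"ng":45},70,{"uc":85,"v":98,"x":65}]}
After op 13 (replace /yxn/wfp/4 10): {"yxn":{"cso":{"f":11,"hv":64,"nrg":9,"rl":28,"vu":92},"few":96,"wfp":[6,40,43,64,10],"xc":{"hc":83,"rjx":27}},"z":56,"zir":[{"dm":79,"ng":45},70,{"uc":85,"v":98,"x":65}]}
After op 14 (add /zir/0/k 85): {"yxn":{"cso":{"f":11,"hv":64,"nrg":9,"rl":28,"vu":92},"few":96,"wfp":[6,40,43,64,10],"xc":{"hc":83,"rjx":27}},"z":56,"zir":[{"dm":79,"k":85,"ng":45},70,{"uc":85,"v":98,"x":65}]}
After op 15 (replace /zir/0/ng 72): {"yxn":{"cso":{"f":11,"hv":64,"nrg":9,"rl":28,"vu":92},"few":96,"wfp":[6,40,43,64,10],"xc":{"hc":83,"rjx":27}},"z":56,"zir":[{"dm":79,"k":85,"ng":72},70,{"uc":85,"v":98,"x":65}]}
After op 16 (add /yxn/cso/h 86): {"yxn":{"cso":{"f":11,"h":86,"hv":64,"nrg":9,"rl":28,"vu":92},"few":96,"wfp":[6,40,43,64,10],"xc":{"hc":83,"rjx":27}},"z":56,"zir":[{"dm":79,"k":85,"ng":72},70,{"uc":85,"v":98,"x":65}]}
After op 17 (replace /yxn/wfp/3 26): {"yxn":{"cso":{"f":11,"h":86,"hv":64,"nrg":9,"rl":28,"vu":92},"few":96,"wfp":[6,40,43,26,10],"xc":{"hc":83,"rjx":27}},"z":56,"zir":[{"dm":79,"k":85,"ng":72},70,{"uc":85,"v":98,"x":65}]}
Size at path /yxn/cso: 6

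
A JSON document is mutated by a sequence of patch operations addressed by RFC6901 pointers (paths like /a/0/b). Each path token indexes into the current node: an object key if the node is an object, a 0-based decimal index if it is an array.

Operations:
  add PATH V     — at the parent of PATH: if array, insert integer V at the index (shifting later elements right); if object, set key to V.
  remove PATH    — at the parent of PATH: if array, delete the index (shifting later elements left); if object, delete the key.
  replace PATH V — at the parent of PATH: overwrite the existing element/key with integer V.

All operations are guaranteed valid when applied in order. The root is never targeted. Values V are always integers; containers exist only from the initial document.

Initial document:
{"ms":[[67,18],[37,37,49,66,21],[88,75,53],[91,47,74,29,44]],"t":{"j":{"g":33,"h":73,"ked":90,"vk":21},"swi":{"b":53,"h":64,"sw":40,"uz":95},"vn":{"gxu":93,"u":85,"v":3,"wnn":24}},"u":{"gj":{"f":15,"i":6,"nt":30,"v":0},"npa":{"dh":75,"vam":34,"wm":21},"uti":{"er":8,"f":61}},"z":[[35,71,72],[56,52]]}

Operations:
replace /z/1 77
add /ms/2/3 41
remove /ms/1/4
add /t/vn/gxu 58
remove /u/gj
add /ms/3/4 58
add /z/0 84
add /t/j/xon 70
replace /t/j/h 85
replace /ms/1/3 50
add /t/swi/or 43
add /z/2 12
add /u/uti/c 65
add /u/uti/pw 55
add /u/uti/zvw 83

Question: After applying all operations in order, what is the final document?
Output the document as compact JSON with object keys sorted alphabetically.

Answer: {"ms":[[67,18],[37,37,49,50],[88,75,53,41],[91,47,74,29,58,44]],"t":{"j":{"g":33,"h":85,"ked":90,"vk":21,"xon":70},"swi":{"b":53,"h":64,"or":43,"sw":40,"uz":95},"vn":{"gxu":58,"u":85,"v":3,"wnn":24}},"u":{"npa":{"dh":75,"vam":34,"wm":21},"uti":{"c":65,"er":8,"f":61,"pw":55,"zvw":83}},"z":[84,[35,71,72],12,77]}

Derivation:
After op 1 (replace /z/1 77): {"ms":[[67,18],[37,37,49,66,21],[88,75,53],[91,47,74,29,44]],"t":{"j":{"g":33,"h":73,"ked":90,"vk":21},"swi":{"b":53,"h":64,"sw":40,"uz":95},"vn":{"gxu":93,"u":85,"v":3,"wnn":24}},"u":{"gj":{"f":15,"i":6,"nt":30,"v":0},"npa":{"dh":75,"vam":34,"wm":21},"uti":{"er":8,"f":61}},"z":[[35,71,72],77]}
After op 2 (add /ms/2/3 41): {"ms":[[67,18],[37,37,49,66,21],[88,75,53,41],[91,47,74,29,44]],"t":{"j":{"g":33,"h":73,"ked":90,"vk":21},"swi":{"b":53,"h":64,"sw":40,"uz":95},"vn":{"gxu":93,"u":85,"v":3,"wnn":24}},"u":{"gj":{"f":15,"i":6,"nt":30,"v":0},"npa":{"dh":75,"vam":34,"wm":21},"uti":{"er":8,"f":61}},"z":[[35,71,72],77]}
After op 3 (remove /ms/1/4): {"ms":[[67,18],[37,37,49,66],[88,75,53,41],[91,47,74,29,44]],"t":{"j":{"g":33,"h":73,"ked":90,"vk":21},"swi":{"b":53,"h":64,"sw":40,"uz":95},"vn":{"gxu":93,"u":85,"v":3,"wnn":24}},"u":{"gj":{"f":15,"i":6,"nt":30,"v":0},"npa":{"dh":75,"vam":34,"wm":21},"uti":{"er":8,"f":61}},"z":[[35,71,72],77]}
After op 4 (add /t/vn/gxu 58): {"ms":[[67,18],[37,37,49,66],[88,75,53,41],[91,47,74,29,44]],"t":{"j":{"g":33,"h":73,"ked":90,"vk":21},"swi":{"b":53,"h":64,"sw":40,"uz":95},"vn":{"gxu":58,"u":85,"v":3,"wnn":24}},"u":{"gj":{"f":15,"i":6,"nt":30,"v":0},"npa":{"dh":75,"vam":34,"wm":21},"uti":{"er":8,"f":61}},"z":[[35,71,72],77]}
After op 5 (remove /u/gj): {"ms":[[67,18],[37,37,49,66],[88,75,53,41],[91,47,74,29,44]],"t":{"j":{"g":33,"h":73,"ked":90,"vk":21},"swi":{"b":53,"h":64,"sw":40,"uz":95},"vn":{"gxu":58,"u":85,"v":3,"wnn":24}},"u":{"npa":{"dh":75,"vam":34,"wm":21},"uti":{"er":8,"f":61}},"z":[[35,71,72],77]}
After op 6 (add /ms/3/4 58): {"ms":[[67,18],[37,37,49,66],[88,75,53,41],[91,47,74,29,58,44]],"t":{"j":{"g":33,"h":73,"ked":90,"vk":21},"swi":{"b":53,"h":64,"sw":40,"uz":95},"vn":{"gxu":58,"u":85,"v":3,"wnn":24}},"u":{"npa":{"dh":75,"vam":34,"wm":21},"uti":{"er":8,"f":61}},"z":[[35,71,72],77]}
After op 7 (add /z/0 84): {"ms":[[67,18],[37,37,49,66],[88,75,53,41],[91,47,74,29,58,44]],"t":{"j":{"g":33,"h":73,"ked":90,"vk":21},"swi":{"b":53,"h":64,"sw":40,"uz":95},"vn":{"gxu":58,"u":85,"v":3,"wnn":24}},"u":{"npa":{"dh":75,"vam":34,"wm":21},"uti":{"er":8,"f":61}},"z":[84,[35,71,72],77]}
After op 8 (add /t/j/xon 70): {"ms":[[67,18],[37,37,49,66],[88,75,53,41],[91,47,74,29,58,44]],"t":{"j":{"g":33,"h":73,"ked":90,"vk":21,"xon":70},"swi":{"b":53,"h":64,"sw":40,"uz":95},"vn":{"gxu":58,"u":85,"v":3,"wnn":24}},"u":{"npa":{"dh":75,"vam":34,"wm":21},"uti":{"er":8,"f":61}},"z":[84,[35,71,72],77]}
After op 9 (replace /t/j/h 85): {"ms":[[67,18],[37,37,49,66],[88,75,53,41],[91,47,74,29,58,44]],"t":{"j":{"g":33,"h":85,"ked":90,"vk":21,"xon":70},"swi":{"b":53,"h":64,"sw":40,"uz":95},"vn":{"gxu":58,"u":85,"v":3,"wnn":24}},"u":{"npa":{"dh":75,"vam":34,"wm":21},"uti":{"er":8,"f":61}},"z":[84,[35,71,72],77]}
After op 10 (replace /ms/1/3 50): {"ms":[[67,18],[37,37,49,50],[88,75,53,41],[91,47,74,29,58,44]],"t":{"j":{"g":33,"h":85,"ked":90,"vk":21,"xon":70},"swi":{"b":53,"h":64,"sw":40,"uz":95},"vn":{"gxu":58,"u":85,"v":3,"wnn":24}},"u":{"npa":{"dh":75,"vam":34,"wm":21},"uti":{"er":8,"f":61}},"z":[84,[35,71,72],77]}
After op 11 (add /t/swi/or 43): {"ms":[[67,18],[37,37,49,50],[88,75,53,41],[91,47,74,29,58,44]],"t":{"j":{"g":33,"h":85,"ked":90,"vk":21,"xon":70},"swi":{"b":53,"h":64,"or":43,"sw":40,"uz":95},"vn":{"gxu":58,"u":85,"v":3,"wnn":24}},"u":{"npa":{"dh":75,"vam":34,"wm":21},"uti":{"er":8,"f":61}},"z":[84,[35,71,72],77]}
After op 12 (add /z/2 12): {"ms":[[67,18],[37,37,49,50],[88,75,53,41],[91,47,74,29,58,44]],"t":{"j":{"g":33,"h":85,"ked":90,"vk":21,"xon":70},"swi":{"b":53,"h":64,"or":43,"sw":40,"uz":95},"vn":{"gxu":58,"u":85,"v":3,"wnn":24}},"u":{"npa":{"dh":75,"vam":34,"wm":21},"uti":{"er":8,"f":61}},"z":[84,[35,71,72],12,77]}
After op 13 (add /u/uti/c 65): {"ms":[[67,18],[37,37,49,50],[88,75,53,41],[91,47,74,29,58,44]],"t":{"j":{"g":33,"h":85,"ked":90,"vk":21,"xon":70},"swi":{"b":53,"h":64,"or":43,"sw":40,"uz":95},"vn":{"gxu":58,"u":85,"v":3,"wnn":24}},"u":{"npa":{"dh":75,"vam":34,"wm":21},"uti":{"c":65,"er":8,"f":61}},"z":[84,[35,71,72],12,77]}
After op 14 (add /u/uti/pw 55): {"ms":[[67,18],[37,37,49,50],[88,75,53,41],[91,47,74,29,58,44]],"t":{"j":{"g":33,"h":85,"ked":90,"vk":21,"xon":70},"swi":{"b":53,"h":64,"or":43,"sw":40,"uz":95},"vn":{"gxu":58,"u":85,"v":3,"wnn":24}},"u":{"npa":{"dh":75,"vam":34,"wm":21},"uti":{"c":65,"er":8,"f":61,"pw":55}},"z":[84,[35,71,72],12,77]}
After op 15 (add /u/uti/zvw 83): {"ms":[[67,18],[37,37,49,50],[88,75,53,41],[91,47,74,29,58,44]],"t":{"j":{"g":33,"h":85,"ked":90,"vk":21,"xon":70},"swi":{"b":53,"h":64,"or":43,"sw":40,"uz":95},"vn":{"gxu":58,"u":85,"v":3,"wnn":24}},"u":{"npa":{"dh":75,"vam":34,"wm":21},"uti":{"c":65,"er":8,"f":61,"pw":55,"zvw":83}},"z":[84,[35,71,72],12,77]}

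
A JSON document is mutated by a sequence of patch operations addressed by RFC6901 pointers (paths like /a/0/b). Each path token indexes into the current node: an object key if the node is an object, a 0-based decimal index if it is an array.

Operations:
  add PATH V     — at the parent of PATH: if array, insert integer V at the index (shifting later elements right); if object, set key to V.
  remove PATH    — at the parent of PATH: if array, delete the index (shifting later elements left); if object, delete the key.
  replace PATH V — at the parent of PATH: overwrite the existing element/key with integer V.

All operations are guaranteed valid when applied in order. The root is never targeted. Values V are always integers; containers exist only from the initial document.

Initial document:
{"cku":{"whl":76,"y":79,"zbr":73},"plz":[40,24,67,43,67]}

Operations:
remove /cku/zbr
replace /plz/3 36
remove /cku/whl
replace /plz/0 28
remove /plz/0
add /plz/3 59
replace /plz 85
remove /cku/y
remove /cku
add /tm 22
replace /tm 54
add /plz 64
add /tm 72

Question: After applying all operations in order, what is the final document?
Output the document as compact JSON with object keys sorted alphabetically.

Answer: {"plz":64,"tm":72}

Derivation:
After op 1 (remove /cku/zbr): {"cku":{"whl":76,"y":79},"plz":[40,24,67,43,67]}
After op 2 (replace /plz/3 36): {"cku":{"whl":76,"y":79},"plz":[40,24,67,36,67]}
After op 3 (remove /cku/whl): {"cku":{"y":79},"plz":[40,24,67,36,67]}
After op 4 (replace /plz/0 28): {"cku":{"y":79},"plz":[28,24,67,36,67]}
After op 5 (remove /plz/0): {"cku":{"y":79},"plz":[24,67,36,67]}
After op 6 (add /plz/3 59): {"cku":{"y":79},"plz":[24,67,36,59,67]}
After op 7 (replace /plz 85): {"cku":{"y":79},"plz":85}
After op 8 (remove /cku/y): {"cku":{},"plz":85}
After op 9 (remove /cku): {"plz":85}
After op 10 (add /tm 22): {"plz":85,"tm":22}
After op 11 (replace /tm 54): {"plz":85,"tm":54}
After op 12 (add /plz 64): {"plz":64,"tm":54}
After op 13 (add /tm 72): {"plz":64,"tm":72}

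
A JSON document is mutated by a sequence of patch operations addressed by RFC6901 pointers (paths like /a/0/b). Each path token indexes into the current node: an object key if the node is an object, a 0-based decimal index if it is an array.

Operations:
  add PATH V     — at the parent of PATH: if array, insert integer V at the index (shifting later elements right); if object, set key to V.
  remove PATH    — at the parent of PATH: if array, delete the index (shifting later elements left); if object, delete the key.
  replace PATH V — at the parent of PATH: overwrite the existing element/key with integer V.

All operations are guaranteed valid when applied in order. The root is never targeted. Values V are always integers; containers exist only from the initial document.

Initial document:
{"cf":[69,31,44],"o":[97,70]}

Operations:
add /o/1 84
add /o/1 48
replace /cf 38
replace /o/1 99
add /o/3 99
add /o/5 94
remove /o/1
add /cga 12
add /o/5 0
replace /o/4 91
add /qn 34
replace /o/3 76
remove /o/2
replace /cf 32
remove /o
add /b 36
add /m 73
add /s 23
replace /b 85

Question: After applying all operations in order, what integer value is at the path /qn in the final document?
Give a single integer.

Answer: 34

Derivation:
After op 1 (add /o/1 84): {"cf":[69,31,44],"o":[97,84,70]}
After op 2 (add /o/1 48): {"cf":[69,31,44],"o":[97,48,84,70]}
After op 3 (replace /cf 38): {"cf":38,"o":[97,48,84,70]}
After op 4 (replace /o/1 99): {"cf":38,"o":[97,99,84,70]}
After op 5 (add /o/3 99): {"cf":38,"o":[97,99,84,99,70]}
After op 6 (add /o/5 94): {"cf":38,"o":[97,99,84,99,70,94]}
After op 7 (remove /o/1): {"cf":38,"o":[97,84,99,70,94]}
After op 8 (add /cga 12): {"cf":38,"cga":12,"o":[97,84,99,70,94]}
After op 9 (add /o/5 0): {"cf":38,"cga":12,"o":[97,84,99,70,94,0]}
After op 10 (replace /o/4 91): {"cf":38,"cga":12,"o":[97,84,99,70,91,0]}
After op 11 (add /qn 34): {"cf":38,"cga":12,"o":[97,84,99,70,91,0],"qn":34}
After op 12 (replace /o/3 76): {"cf":38,"cga":12,"o":[97,84,99,76,91,0],"qn":34}
After op 13 (remove /o/2): {"cf":38,"cga":12,"o":[97,84,76,91,0],"qn":34}
After op 14 (replace /cf 32): {"cf":32,"cga":12,"o":[97,84,76,91,0],"qn":34}
After op 15 (remove /o): {"cf":32,"cga":12,"qn":34}
After op 16 (add /b 36): {"b":36,"cf":32,"cga":12,"qn":34}
After op 17 (add /m 73): {"b":36,"cf":32,"cga":12,"m":73,"qn":34}
After op 18 (add /s 23): {"b":36,"cf":32,"cga":12,"m":73,"qn":34,"s":23}
After op 19 (replace /b 85): {"b":85,"cf":32,"cga":12,"m":73,"qn":34,"s":23}
Value at /qn: 34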